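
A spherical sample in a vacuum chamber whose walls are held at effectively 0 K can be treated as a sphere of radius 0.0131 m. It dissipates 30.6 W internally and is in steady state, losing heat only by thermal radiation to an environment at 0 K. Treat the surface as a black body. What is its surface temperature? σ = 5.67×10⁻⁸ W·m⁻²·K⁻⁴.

T ≈ 707 K

Steady state: internal power = radiated power, P = εσA T⁴.
Radiating area A = 4πr² = 0.002157 m².
T⁴ = P/(εσA) = 30.6/(1.0·5.67×10⁻⁸·0.002157) = 2.503×10¹¹ K⁴.
T = (2.503×10¹¹)^(1/4).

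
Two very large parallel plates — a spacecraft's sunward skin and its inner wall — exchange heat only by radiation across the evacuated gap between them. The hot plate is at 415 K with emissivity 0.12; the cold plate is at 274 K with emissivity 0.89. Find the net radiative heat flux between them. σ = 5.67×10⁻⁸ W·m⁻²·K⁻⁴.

q ≈ 161 W/m²

For two infinite grey parallel plates, q = σ(T₁⁴ − T₂⁴)/(1/ε₁ + 1/ε₂ − 1).
T₁⁴ − T₂⁴ = 2.966×10¹⁰ − 5.636×10⁹ = 2.403×10¹⁰ K⁴.
1/ε₁ + 1/ε₂ − 1 = 8.333 + 1.124 − 1 = 8.457.
q = 5.67×10⁻⁸ × 2.403×10¹⁰ / 8.457.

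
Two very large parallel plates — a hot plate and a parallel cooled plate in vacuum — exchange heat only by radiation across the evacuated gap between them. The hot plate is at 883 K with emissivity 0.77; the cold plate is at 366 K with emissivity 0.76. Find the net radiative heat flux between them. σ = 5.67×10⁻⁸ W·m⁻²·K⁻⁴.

q ≈ 20700 W/m²

For two infinite grey parallel plates, q = σ(T₁⁴ − T₂⁴)/(1/ε₁ + 1/ε₂ − 1).
T₁⁴ − T₂⁴ = 6.079×10¹¹ − 1.794×10¹⁰ = 5.900×10¹¹ K⁴.
1/ε₁ + 1/ε₂ − 1 = 1.299 + 1.316 − 1 = 1.614.
q = 5.67×10⁻⁸ × 5.900×10¹¹ / 1.614.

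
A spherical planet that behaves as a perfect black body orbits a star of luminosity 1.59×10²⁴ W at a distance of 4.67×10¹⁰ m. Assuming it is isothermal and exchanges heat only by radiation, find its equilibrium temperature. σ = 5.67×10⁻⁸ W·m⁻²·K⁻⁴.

First find the stellar flux at distance d: S = L/(4πd²) = 1.59×10²⁴/(4π·(4.67×10¹⁰)²) = 58.02 W/m².
For an isothermal sphere, absorbed (1−a)S·πr² = emitted σ·4πr²·T⁴, so T⁴ = (1−a)S/(4σ).
T⁴ = 1.00·58.02/(4·5.67×10⁻⁸) = 2.558×10⁸ K⁴.

T ≈ 126 K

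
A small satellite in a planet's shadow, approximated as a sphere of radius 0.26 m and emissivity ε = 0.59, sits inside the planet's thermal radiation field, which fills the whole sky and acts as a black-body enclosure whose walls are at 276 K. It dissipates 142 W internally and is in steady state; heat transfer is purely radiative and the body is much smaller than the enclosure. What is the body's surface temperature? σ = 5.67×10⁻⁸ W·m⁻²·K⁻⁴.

T ≈ 322 K

For a small grey body in a large enclosure, net radiated power = εσA(T⁴ − T_w⁴).
Steady state: P = εσA(T⁴ − T_w⁴) with A = 4πr² = 0.8495 m².
T⁴ = P/(εσA) + T_w⁴ = 142/(0.59·5.67×10⁻⁸·0.8495) + (276)⁴
    = 4.997×10⁹ + 5.803×10⁹ = 1.080×10¹⁰ K⁴.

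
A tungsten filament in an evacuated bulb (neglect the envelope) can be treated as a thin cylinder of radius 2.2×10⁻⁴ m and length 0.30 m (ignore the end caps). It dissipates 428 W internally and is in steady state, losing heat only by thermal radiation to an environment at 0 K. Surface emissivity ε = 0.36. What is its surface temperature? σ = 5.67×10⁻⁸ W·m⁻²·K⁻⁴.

Steady state: internal power = radiated power, P = εσA T⁴.
Radiating area A = 2πrL = 4.147×10⁻⁴ m².
T⁴ = P/(εσA) = 428/(0.36·5.67×10⁻⁸·4.147×10⁻⁴) = 5.056×10¹³ K⁴.
T = (5.056×10¹³)^(1/4).

T ≈ 2670 K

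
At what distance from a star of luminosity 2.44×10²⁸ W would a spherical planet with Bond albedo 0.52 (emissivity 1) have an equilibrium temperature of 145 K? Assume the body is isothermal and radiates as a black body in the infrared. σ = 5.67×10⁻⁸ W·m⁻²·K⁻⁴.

d ≈ 3.05×10¹² m

For an isothermal black-emitting sphere, (1−a)S·πr² = σ·4πr²·T⁴ ⇒ S = 4σT⁴/(1−a).
S = 4·5.67×10⁻⁸·(145)⁴/0.480 = 208.9 W/m².
Flux falls as S = L/(4πd²), so d = √(L/(4πS)) = √(2.44×10²⁸/(4π·208.9)).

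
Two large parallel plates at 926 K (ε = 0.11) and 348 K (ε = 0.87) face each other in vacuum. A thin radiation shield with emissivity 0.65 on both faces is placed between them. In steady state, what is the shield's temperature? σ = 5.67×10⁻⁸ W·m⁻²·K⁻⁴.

T_s ≈ 591 K

In steady state the net flux on the hot side equals that on the cold side.
σ(T₁⁴−T_s⁴)/D₁ = σ(T_s⁴−T₂⁴)/D₂, with D₁ = 1/ε₁+1/ε_s−1 = 9.629, D₂ = 1/ε_s+1/ε₂−1 = 1.688.
Solve for T_s⁴: T_s⁴ = (D₂·T₁⁴ + D₁·T₂⁴)/(D₁+D₂) = 1.221×10¹¹ K⁴.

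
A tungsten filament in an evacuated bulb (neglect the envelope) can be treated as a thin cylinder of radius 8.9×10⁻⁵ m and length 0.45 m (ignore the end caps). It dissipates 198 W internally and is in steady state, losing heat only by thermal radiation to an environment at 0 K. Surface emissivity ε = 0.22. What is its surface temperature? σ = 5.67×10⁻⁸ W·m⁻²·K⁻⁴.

T ≈ 2820 K

Steady state: internal power = radiated power, P = εσA T⁴.
Radiating area A = 2πrL = 2.516×10⁻⁴ m².
T⁴ = P/(εσA) = 198/(0.22·5.67×10⁻⁸·2.516×10⁻⁴) = 6.308×10¹³ K⁴.
T = (6.308×10¹³)^(1/4).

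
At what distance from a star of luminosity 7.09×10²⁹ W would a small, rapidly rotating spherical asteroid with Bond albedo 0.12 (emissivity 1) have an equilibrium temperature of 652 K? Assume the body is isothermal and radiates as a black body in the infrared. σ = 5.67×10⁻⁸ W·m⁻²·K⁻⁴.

For an isothermal black-emitting sphere, (1−a)S·πr² = σ·4πr²·T⁴ ⇒ S = 4σT⁴/(1−a).
S = 4·5.67×10⁻⁸·(652)⁴/0.880 = 46570 W/m².
Flux falls as S = L/(4πd²), so d = √(L/(4πS)) = √(7.09×10²⁹/(4π·46570)).

d ≈ 1.10×10¹² m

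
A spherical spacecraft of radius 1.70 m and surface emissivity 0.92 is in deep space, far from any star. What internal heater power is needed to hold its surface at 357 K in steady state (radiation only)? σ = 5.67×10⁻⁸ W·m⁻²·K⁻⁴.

P ≈ 30800 W

P = εσ·4πr²·T⁴.
4πr² = 36.32 m²; T⁴ = 1.624×10¹⁰ K⁴.
P = 0.92·5.67×10⁻⁸·36.32·1.624×10¹⁰.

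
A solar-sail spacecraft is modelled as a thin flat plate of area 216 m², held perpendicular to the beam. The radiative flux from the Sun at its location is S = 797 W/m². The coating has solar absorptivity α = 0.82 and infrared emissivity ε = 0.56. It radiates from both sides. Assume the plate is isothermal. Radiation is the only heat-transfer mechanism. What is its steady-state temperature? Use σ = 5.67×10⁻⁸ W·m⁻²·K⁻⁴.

T ≈ 319 K

At equilibrium, absorbed power = emitted power.
Absorbing cross-section = A = 216.0 m²; emitting surface = 2A = 432.0 m² (ratio 2).
αS·A_cross = εσ·A_surf·T⁴  ⇒  T⁴ = αS/(ε·2σ).
T⁴ = 0.820·797/(0.56·2·5.67×10⁻⁸) = 1.029×10¹⁰ K⁴.
T = (1.029×10¹⁰)^(1/4).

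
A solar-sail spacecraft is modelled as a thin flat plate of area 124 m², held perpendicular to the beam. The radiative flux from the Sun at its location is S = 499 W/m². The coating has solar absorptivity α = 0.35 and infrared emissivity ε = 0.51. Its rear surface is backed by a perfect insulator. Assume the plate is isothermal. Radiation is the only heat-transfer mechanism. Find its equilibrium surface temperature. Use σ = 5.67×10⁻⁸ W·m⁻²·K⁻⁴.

At equilibrium, absorbed power = emitted power.
Absorbing cross-section = A = 124.0 m²; emitting surface = A = 124.0 m² (ratio 1).
αS·A_cross = εσ·A_surf·T⁴  ⇒  T⁴ = αS/(ε·1σ).
T⁴ = 0.350·499/(0.51·1·5.67×10⁻⁸) = 6.040×10⁹ K⁴.
T = (6.040×10⁹)^(1/4).

T ≈ 279 K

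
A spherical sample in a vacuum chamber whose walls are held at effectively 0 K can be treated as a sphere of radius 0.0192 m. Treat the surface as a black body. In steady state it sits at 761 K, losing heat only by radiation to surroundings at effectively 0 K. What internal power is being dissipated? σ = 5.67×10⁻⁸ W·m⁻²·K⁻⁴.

Steady state: P = εσA T⁴.
A = 4πr² = 0.004632 m²; T⁴ = (761)⁴ = 3.354×10¹¹ K⁴.
P = 1.0 × 5.67×10⁻⁸ × 0.004632 × 3.354×10¹¹.

P ≈ 88.1 W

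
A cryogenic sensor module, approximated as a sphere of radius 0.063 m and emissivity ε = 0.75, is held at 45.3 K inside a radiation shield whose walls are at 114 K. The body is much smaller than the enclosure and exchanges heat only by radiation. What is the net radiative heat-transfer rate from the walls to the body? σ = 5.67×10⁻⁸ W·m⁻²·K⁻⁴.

For a small grey body in a large enclosure: P_net = εσA(T_body⁴ − T_wall⁴).
A = 4πr² = 0.04988 m²; T_body⁴ − T_wall⁴ = 4.211×10⁶ − 1.689×10⁸ = -1.647×10⁸ K⁴.
|P_net| = 0.75·5.67×10⁻⁸·0.04988·1.647×10⁸.

P_net ≈ 0.349 W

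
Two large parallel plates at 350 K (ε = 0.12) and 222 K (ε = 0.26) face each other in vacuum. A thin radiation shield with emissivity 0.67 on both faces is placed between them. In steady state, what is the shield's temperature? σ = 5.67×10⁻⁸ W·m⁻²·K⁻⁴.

T_s ≈ 285 K

In steady state the net flux on the hot side equals that on the cold side.
σ(T₁⁴−T_s⁴)/D₁ = σ(T_s⁴−T₂⁴)/D₂, with D₁ = 1/ε₁+1/ε_s−1 = 8.826, D₂ = 1/ε_s+1/ε₂−1 = 4.339.
Solve for T_s⁴: T_s⁴ = (D₂·T₁⁴ + D₁·T₂⁴)/(D₁+D₂) = 6.574×10⁹ K⁴.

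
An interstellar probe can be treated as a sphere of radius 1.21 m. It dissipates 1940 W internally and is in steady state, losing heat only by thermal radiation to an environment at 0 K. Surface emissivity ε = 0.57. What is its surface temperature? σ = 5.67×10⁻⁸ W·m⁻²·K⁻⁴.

Steady state: internal power = radiated power, P = εσA T⁴.
Radiating area A = 4πr² = 18.40 m².
T⁴ = P/(εσA) = 1940/(0.57·5.67×10⁻⁸·18.40) = 3.263×10⁹ K⁴.
T = (3.263×10⁹)^(1/4).

T ≈ 239 K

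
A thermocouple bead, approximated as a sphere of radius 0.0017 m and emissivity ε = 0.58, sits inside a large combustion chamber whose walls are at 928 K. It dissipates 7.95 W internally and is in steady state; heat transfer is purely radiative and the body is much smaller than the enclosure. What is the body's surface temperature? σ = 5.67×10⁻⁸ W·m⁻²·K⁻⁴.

For a small grey body in a large enclosure, net radiated power = εσA(T⁴ − T_w⁴).
Steady state: P = εσA(T⁴ − T_w⁴) with A = 4πr² = 3.632×10⁻⁵ m².
T⁴ = P/(εσA) + T_w⁴ = 7.95/(0.58·5.67×10⁻⁸·3.632×10⁻⁵) + (928)⁴
    = 6.657×10¹² + 7.416×10¹¹ = 7.398×10¹² K⁴.

T ≈ 1650 K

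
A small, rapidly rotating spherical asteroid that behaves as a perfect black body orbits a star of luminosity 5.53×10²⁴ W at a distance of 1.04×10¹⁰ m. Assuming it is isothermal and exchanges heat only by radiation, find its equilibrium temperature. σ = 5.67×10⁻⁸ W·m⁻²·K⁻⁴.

T ≈ 366 K

First find the stellar flux at distance d: S = L/(4πd²) = 5.53×10²⁴/(4π·(1.04×10¹⁰)²) = 4069 W/m².
For an isothermal sphere, absorbed (1−a)S·πr² = emitted σ·4πr²·T⁴, so T⁴ = (1−a)S/(4σ).
T⁴ = 1.00·4069/(4·5.67×10⁻⁸) = 1.794×10¹⁰ K⁴.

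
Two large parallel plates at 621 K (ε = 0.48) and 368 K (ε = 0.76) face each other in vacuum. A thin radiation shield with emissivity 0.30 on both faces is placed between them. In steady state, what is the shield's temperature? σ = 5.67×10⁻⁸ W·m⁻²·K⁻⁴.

T_s ≈ 527 K

In steady state the net flux on the hot side equals that on the cold side.
σ(T₁⁴−T_s⁴)/D₁ = σ(T_s⁴−T₂⁴)/D₂, with D₁ = 1/ε₁+1/ε_s−1 = 4.417, D₂ = 1/ε_s+1/ε₂−1 = 3.649.
Solve for T_s⁴: T_s⁴ = (D₂·T₁⁴ + D₁·T₂⁴)/(D₁+D₂) = 7.733×10¹⁰ K⁴.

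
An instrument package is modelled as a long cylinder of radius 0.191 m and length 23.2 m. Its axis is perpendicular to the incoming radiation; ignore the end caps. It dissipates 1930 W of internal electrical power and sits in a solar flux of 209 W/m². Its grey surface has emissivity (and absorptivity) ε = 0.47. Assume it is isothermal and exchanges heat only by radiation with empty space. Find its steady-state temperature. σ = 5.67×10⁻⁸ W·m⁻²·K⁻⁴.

At steady state, absorbed solar power + internal power = radiated power.
Absorbed: α·S·A_cross = 0.47·209·8.862 = 870.6 W (cross-section 2rL).
Total input = 870.6 + 1930 = 2801 W.
Radiated: εσ·A_surf·T⁴ with A_surf = 2πrL = 27.84 m².
T⁴ = 2801/(0.47·5.67×10⁻⁸·27.84) = 3.775×10⁹ K⁴.

T ≈ 248 K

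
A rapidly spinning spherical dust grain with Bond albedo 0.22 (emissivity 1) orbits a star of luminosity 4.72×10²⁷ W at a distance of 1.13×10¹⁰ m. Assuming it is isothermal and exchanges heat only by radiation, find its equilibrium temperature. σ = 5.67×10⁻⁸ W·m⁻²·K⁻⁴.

T ≈ 1780 K

First find the stellar flux at distance d: S = L/(4πd²) = 4.72×10²⁷/(4π·(1.13×10¹⁰)²) = 2.942×10⁶ W/m².
For an isothermal sphere, absorbed (1−a)S·πr² = emitted σ·4πr²·T⁴, so T⁴ = (1−a)S/(4σ).
T⁴ = 0.780·2.942×10⁶/(4·5.67×10⁻⁸) = 1.012×10¹³ K⁴.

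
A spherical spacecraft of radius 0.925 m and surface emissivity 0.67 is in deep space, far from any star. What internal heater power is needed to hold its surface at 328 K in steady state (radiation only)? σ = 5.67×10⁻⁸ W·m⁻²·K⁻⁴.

P ≈ 4730 W

P = εσ·4πr²·T⁴.
4πr² = 10.75 m²; T⁴ = 1.157×10¹⁰ K⁴.
P = 0.67·5.67×10⁻⁸·10.75·1.157×10¹⁰.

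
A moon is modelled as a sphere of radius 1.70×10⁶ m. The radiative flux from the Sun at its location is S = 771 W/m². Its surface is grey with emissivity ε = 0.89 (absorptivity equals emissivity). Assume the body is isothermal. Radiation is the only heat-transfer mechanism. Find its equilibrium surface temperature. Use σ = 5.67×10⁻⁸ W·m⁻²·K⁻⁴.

T ≈ 241 K

At equilibrium, absorbed power = emitted power.
Absorbing cross-section = πr² = 9.079×10¹² m²; emitting surface = 4πr² = 3.632×10¹³ m² (ratio 4).
εS·A_cross = εσ·A_surf·T⁴  ⇒  T⁴ = S/(4σ)   (ε cancels).
T⁴ = 771/(4·5.67×10⁻⁸) = 3.399×10⁹ K⁴.
T = (3.399×10⁹)^(1/4).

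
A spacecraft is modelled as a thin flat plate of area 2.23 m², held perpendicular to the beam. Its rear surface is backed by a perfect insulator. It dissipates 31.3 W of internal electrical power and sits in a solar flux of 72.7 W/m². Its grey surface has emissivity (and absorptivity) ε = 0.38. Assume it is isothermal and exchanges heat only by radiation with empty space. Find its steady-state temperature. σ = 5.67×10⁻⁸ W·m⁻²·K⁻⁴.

T ≈ 210 K

At steady state, absorbed solar power + internal power = radiated power.
Absorbed: α·S·A_cross = 0.38·72.7·2.230 = 61.61 W (cross-section A).
Total input = 61.61 + 31.3 = 92.91 W.
Radiated: εσ·A_surf·T⁴ with A_surf = A = 2.230 m².
T⁴ = 92.91/(0.38·5.67×10⁻⁸·2.230) = 1.934×10⁹ K⁴.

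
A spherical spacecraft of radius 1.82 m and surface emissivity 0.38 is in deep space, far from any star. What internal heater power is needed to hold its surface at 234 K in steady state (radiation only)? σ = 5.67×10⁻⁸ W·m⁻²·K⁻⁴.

P = εσ·4πr²·T⁴.
4πr² = 41.62 m²; T⁴ = 2.998×10⁹ K⁴.
P = 0.38·5.67×10⁻⁸·41.62·2.998×10⁹.

P ≈ 2690 W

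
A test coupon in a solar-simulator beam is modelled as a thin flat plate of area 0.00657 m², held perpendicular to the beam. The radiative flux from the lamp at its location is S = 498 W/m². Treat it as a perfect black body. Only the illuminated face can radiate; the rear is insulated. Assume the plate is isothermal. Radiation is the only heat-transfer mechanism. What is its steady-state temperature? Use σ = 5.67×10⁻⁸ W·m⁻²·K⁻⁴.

T ≈ 306 K

At equilibrium, absorbed power = emitted power.
Absorbing cross-section = A = 0.006570 m²; emitting surface = A = 0.006570 m² (ratio 1).
S·A_cross = εσ·A_surf·T⁴  ⇒  T⁴ = S/(1σ).
T⁴ = 1.00·498/(1·5.67×10⁻⁸) = 8.783×10⁹ K⁴.
T = (8.783×10⁹)^(1/4).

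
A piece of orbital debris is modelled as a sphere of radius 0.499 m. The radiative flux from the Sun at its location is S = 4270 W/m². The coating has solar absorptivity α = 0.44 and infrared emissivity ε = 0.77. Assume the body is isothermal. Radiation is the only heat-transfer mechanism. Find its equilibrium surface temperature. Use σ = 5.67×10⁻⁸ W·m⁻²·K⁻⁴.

T ≈ 322 K

At equilibrium, absorbed power = emitted power.
Absorbing cross-section = πr² = 0.7823 m²; emitting surface = 4πr² = 3.129 m² (ratio 4).
αS·A_cross = εσ·A_surf·T⁴  ⇒  T⁴ = αS/(ε·4σ).
T⁴ = 0.440·4270/(0.77·4·5.67×10⁻⁸) = 1.076×10¹⁰ K⁴.
T = (1.076×10¹⁰)^(1/4).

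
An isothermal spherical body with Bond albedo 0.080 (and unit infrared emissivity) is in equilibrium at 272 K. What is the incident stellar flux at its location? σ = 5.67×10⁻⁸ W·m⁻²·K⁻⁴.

(1−a)S·πr² = σ·4πr²·T⁴ ⇒ S = 4σT⁴/(1−a).
S = 4·5.67×10⁻⁸·5.474×10⁹/0.920.

S ≈ 1350 W/m²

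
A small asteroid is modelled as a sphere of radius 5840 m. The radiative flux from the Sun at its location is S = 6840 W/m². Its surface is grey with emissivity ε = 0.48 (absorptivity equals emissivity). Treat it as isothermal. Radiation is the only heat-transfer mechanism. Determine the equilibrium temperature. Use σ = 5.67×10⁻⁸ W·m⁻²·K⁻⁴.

At equilibrium, absorbed power = emitted power.
Absorbing cross-section = πr² = 1.071×10⁸ m²; emitting surface = 4πr² = 4.286×10⁸ m² (ratio 4).
εS·A_cross = εσ·A_surf·T⁴  ⇒  T⁴ = S/(4σ)   (ε cancels).
T⁴ = 6840/(4·5.67×10⁻⁸) = 3.016×10¹⁰ K⁴.
T = (3.016×10¹⁰)^(1/4).

T ≈ 417 K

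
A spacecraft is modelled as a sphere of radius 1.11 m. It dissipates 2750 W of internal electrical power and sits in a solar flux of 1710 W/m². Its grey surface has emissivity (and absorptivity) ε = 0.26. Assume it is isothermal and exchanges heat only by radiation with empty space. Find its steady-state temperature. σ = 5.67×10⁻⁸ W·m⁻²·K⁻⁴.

T ≈ 374 K

At steady state, absorbed solar power + internal power = radiated power.
Absorbed: α·S·A_cross = 0.26·1710·3.871 = 1721 W (cross-section πr²).
Total input = 1721 + 2750 = 4471 W.
Radiated: εσ·A_surf·T⁴ with A_surf = 4πr² = 15.48 m².
T⁴ = 4471/(0.26·5.67×10⁻⁸·15.48) = 1.959×10¹⁰ K⁴.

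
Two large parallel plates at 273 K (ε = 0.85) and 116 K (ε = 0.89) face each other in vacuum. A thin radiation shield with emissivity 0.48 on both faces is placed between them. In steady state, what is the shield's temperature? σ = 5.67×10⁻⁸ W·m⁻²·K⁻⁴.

T_s ≈ 231 K

In steady state the net flux on the hot side equals that on the cold side.
σ(T₁⁴−T_s⁴)/D₁ = σ(T_s⁴−T₂⁴)/D₂, with D₁ = 1/ε₁+1/ε_s−1 = 2.260, D₂ = 1/ε_s+1/ε₂−1 = 2.207.
Solve for T_s⁴: T_s⁴ = (D₂·T₁⁴ + D₁·T₂⁴)/(D₁+D₂) = 2.836×10⁹ K⁴.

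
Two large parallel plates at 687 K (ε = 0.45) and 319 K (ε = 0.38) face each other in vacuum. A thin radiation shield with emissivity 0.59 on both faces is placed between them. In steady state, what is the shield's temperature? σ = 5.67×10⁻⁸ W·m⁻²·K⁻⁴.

In steady state the net flux on the hot side equals that on the cold side.
σ(T₁⁴−T_s⁴)/D₁ = σ(T_s⁴−T₂⁴)/D₂, with D₁ = 1/ε₁+1/ε_s−1 = 2.917, D₂ = 1/ε_s+1/ε₂−1 = 3.326.
Solve for T_s⁴: T_s⁴ = (D₂·T₁⁴ + D₁·T₂⁴)/(D₁+D₂) = 1.235×10¹¹ K⁴.

T_s ≈ 593 K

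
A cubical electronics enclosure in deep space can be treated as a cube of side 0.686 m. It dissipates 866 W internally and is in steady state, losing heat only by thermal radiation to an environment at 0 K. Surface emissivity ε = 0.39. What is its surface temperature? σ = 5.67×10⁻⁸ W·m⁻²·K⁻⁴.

T ≈ 343 K

Steady state: internal power = radiated power, P = εσA T⁴.
Radiating area A = 6L² = 2.824 m².
T⁴ = P/(εσA) = 866/(0.39·5.67×10⁻⁸·2.824) = 1.387×10¹⁰ K⁴.
T = (1.387×10¹⁰)^(1/4).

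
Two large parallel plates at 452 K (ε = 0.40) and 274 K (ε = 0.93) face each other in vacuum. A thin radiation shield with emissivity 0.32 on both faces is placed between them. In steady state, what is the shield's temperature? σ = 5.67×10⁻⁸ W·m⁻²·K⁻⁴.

T_s ≈ 378 K

In steady state the net flux on the hot side equals that on the cold side.
σ(T₁⁴−T_s⁴)/D₁ = σ(T_s⁴−T₂⁴)/D₂, with D₁ = 1/ε₁+1/ε_s−1 = 4.625, D₂ = 1/ε_s+1/ε₂−1 = 3.200.
Solve for T_s⁴: T_s⁴ = (D₂·T₁⁴ + D₁·T₂⁴)/(D₁+D₂) = 2.040×10¹⁰ K⁴.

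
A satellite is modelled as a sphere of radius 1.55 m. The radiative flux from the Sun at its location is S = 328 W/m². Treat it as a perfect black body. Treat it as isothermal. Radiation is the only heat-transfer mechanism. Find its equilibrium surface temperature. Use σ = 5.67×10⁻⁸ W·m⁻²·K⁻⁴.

T ≈ 195 K

At equilibrium, absorbed power = emitted power.
Absorbing cross-section = πr² = 7.548 m²; emitting surface = 4πr² = 30.19 m² (ratio 4).
S·A_cross = εσ·A_surf·T⁴  ⇒  T⁴ = S/(4σ).
T⁴ = 1.00·328/(4·5.67×10⁻⁸) = 1.446×10⁹ K⁴.
T = (1.446×10⁹)^(1/4).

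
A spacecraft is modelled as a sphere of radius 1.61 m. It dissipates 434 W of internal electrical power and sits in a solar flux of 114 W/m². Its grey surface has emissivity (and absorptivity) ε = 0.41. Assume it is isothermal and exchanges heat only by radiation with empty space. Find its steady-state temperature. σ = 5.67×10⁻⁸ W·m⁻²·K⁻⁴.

T ≈ 181 K

At steady state, absorbed solar power + internal power = radiated power.
Absorbed: α·S·A_cross = 0.41·114·8.143 = 380.6 W (cross-section πr²).
Total input = 380.6 + 434 = 814.6 W.
Radiated: εσ·A_surf·T⁴ with A_surf = 4πr² = 32.57 m².
T⁴ = 814.6/(0.41·5.67×10⁻⁸·32.57) = 1.076×10⁹ K⁴.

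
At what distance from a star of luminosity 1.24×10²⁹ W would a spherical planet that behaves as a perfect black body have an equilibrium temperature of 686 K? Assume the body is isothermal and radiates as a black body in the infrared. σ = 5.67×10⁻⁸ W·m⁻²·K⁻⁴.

For an isothermal black-emitting sphere, (1−a)S·πr² = σ·4πr²·T⁴ ⇒ S = 4σT⁴/(1−a).
S = 4·5.67×10⁻⁸·(686)⁴/1.00 = 50230 W/m².
Flux falls as S = L/(4πd²), so d = √(L/(4πS)) = √(1.24×10²⁹/(4π·50230)).

d ≈ 4.43×10¹¹ m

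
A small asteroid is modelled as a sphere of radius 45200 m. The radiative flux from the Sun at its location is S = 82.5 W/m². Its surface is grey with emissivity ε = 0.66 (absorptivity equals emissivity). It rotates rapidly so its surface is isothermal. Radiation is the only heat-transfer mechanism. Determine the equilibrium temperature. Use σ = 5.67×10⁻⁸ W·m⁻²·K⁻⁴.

At equilibrium, absorbed power = emitted power.
Absorbing cross-section = πr² = 6.418×10⁹ m²; emitting surface = 4πr² = 2.567×10¹⁰ m² (ratio 4).
εS·A_cross = εσ·A_surf·T⁴  ⇒  T⁴ = S/(4σ)   (ε cancels).
T⁴ = 82.5/(4·5.67×10⁻⁸) = 3.638×10⁸ K⁴.
T = (3.638×10⁸)^(1/4).

T ≈ 138 K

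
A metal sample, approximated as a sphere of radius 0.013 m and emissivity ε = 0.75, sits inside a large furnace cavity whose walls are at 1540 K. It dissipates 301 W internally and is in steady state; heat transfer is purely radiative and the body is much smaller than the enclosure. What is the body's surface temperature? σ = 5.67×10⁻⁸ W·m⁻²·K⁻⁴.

T ≈ 1730 K

For a small grey body in a large enclosure, net radiated power = εσA(T⁴ − T_w⁴).
Steady state: P = εσA(T⁴ − T_w⁴) with A = 4πr² = 0.002124 m².
T⁴ = P/(εσA) + T_w⁴ = 301/(0.75·5.67×10⁻⁸·0.002124) + (1540)⁴
    = 3.333×10¹² + 5.624×10¹² = 8.957×10¹² K⁴.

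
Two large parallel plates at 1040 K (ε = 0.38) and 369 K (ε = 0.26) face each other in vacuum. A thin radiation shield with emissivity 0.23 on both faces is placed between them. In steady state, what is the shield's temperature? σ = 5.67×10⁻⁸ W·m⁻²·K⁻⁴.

T_s ≈ 897 K

In steady state the net flux on the hot side equals that on the cold side.
σ(T₁⁴−T_s⁴)/D₁ = σ(T_s⁴−T₂⁴)/D₂, with D₁ = 1/ε₁+1/ε_s−1 = 5.979, D₂ = 1/ε_s+1/ε₂−1 = 7.194.
Solve for T_s⁴: T_s⁴ = (D₂·T₁⁴ + D₁·T₂⁴)/(D₁+D₂) = 6.473×10¹¹ K⁴.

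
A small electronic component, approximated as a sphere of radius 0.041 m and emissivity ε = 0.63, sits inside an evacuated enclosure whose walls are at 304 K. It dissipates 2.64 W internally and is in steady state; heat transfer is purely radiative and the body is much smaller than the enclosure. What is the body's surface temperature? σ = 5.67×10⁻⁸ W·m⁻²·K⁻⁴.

T ≈ 331 K

For a small grey body in a large enclosure, net radiated power = εσA(T⁴ − T_w⁴).
Steady state: P = εσA(T⁴ − T_w⁴) with A = 4πr² = 0.02112 m².
T⁴ = P/(εσA) + T_w⁴ = 2.64/(0.63·5.67×10⁻⁸·0.02112) + (304)⁴
    = 3.499×10⁹ + 8.541×10⁹ = 1.204×10¹⁰ K⁴.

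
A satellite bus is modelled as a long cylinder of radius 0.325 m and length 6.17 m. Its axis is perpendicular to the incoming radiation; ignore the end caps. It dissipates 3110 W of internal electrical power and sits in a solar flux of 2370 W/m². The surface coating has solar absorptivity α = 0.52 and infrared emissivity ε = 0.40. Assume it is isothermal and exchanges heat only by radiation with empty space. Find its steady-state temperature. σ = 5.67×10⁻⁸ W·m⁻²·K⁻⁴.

At steady state, absorbed solar power + internal power = radiated power.
Absorbed: α·S·A_cross = 0.52·2370·4.011 = 4943 W (cross-section 2rL).
Total input = 4943 + 3110 = 8053 W.
Radiated: εσ·A_surf·T⁴ with A_surf = 2πrL = 12.60 m².
T⁴ = 8053/(0.40·5.67×10⁻⁸·12.60) = 2.818×10¹⁰ K⁴.

T ≈ 410 K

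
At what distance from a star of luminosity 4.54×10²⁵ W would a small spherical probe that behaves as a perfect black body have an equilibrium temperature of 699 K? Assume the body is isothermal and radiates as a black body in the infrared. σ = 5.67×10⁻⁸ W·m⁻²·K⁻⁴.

d ≈ 8.17×10⁹ m

For an isothermal black-emitting sphere, (1−a)S·πr² = σ·4πr²·T⁴ ⇒ S = 4σT⁴/(1−a).
S = 4·5.67×10⁻⁸·(699)⁴/1.00 = 54140 W/m².
Flux falls as S = L/(4πd²), so d = √(L/(4πS)) = √(4.54×10²⁵/(4π·54140)).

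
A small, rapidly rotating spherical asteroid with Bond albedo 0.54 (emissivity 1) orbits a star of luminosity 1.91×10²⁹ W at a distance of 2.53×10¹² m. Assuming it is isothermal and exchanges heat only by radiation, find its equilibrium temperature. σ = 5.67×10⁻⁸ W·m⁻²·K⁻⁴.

T ≈ 263 K

First find the stellar flux at distance d: S = L/(4πd²) = 1.91×10²⁹/(4π·(2.53×10¹²)²) = 2375 W/m².
For an isothermal sphere, absorbed (1−a)S·πr² = emitted σ·4πr²·T⁴, so T⁴ = (1−a)S/(4σ).
T⁴ = 0.460·2375/(4·5.67×10⁻⁸) = 4.816×10⁹ K⁴.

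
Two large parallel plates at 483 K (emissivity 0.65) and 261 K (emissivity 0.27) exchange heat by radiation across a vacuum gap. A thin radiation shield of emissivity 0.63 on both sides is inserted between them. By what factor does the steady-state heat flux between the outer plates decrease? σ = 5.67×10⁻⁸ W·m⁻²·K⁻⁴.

Without shield: q₀ = σΔ(T⁴)/(1/ε₁+1/ε₂−1) with denominator 4.242.
With shield the two gaps are in series; the resistances add: (1/ε₁+1/ε_s−1)+(1/ε_s+1/ε₂−1) = 2.126+4.291 = 6.417.
Heat-flux ratio q₀/q = 6.417/4.242.

factor ≈ 1.51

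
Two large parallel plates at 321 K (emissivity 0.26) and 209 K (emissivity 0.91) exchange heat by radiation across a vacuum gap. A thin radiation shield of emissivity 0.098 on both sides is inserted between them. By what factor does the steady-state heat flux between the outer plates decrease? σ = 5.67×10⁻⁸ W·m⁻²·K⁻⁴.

factor ≈ 5.92

Without shield: q₀ = σΔ(T⁴)/(1/ε₁+1/ε₂−1) with denominator 3.945.
With shield the two gaps are in series; the resistances add: (1/ε₁+1/ε_s−1)+(1/ε_s+1/ε₂−1) = 13.05+10.30 = 23.35.
Heat-flux ratio q₀/q = 23.35/3.945.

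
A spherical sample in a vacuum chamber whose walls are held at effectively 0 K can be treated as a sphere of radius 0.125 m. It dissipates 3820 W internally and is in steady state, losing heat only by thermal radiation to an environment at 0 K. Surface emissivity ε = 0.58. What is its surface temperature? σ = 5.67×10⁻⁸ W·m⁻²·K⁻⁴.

Steady state: internal power = radiated power, P = εσA T⁴.
Radiating area A = 4πr² = 0.1963 m².
T⁴ = P/(εσA) = 3820/(0.58·5.67×10⁻⁸·0.1963) = 5.916×10¹¹ K⁴.
T = (5.916×10¹¹)^(1/4).

T ≈ 877 K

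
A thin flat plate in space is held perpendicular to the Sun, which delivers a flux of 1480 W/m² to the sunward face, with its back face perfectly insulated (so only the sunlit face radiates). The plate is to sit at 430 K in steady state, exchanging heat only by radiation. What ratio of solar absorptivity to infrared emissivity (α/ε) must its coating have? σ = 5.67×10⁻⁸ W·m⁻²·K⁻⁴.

α/ε ≈ 1.31

Balance: αS·A = εσ·1A·T⁴ ⇒ α/ε = σT⁴/S.
α/ε = 5.67×10⁻⁸·(430)⁴/1480 = 5.67×10⁻⁸·3.419×10¹⁰/1480.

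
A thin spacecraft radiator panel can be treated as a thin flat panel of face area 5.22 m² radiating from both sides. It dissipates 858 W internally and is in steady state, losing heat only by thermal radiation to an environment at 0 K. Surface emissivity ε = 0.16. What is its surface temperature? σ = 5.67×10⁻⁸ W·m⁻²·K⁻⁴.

T ≈ 309 K

Steady state: internal power = radiated power, P = εσA T⁴.
Radiating area A = 2·5.22 = 10.44 m².
T⁴ = P/(εσA) = 858/(0.16·5.67×10⁻⁸·10.44) = 9.059×10⁹ K⁴.
T = (9.059×10⁹)^(1/4).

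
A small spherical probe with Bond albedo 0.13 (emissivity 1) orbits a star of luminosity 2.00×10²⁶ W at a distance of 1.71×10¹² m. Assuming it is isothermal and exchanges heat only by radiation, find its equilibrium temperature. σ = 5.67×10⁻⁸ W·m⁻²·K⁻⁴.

First find the stellar flux at distance d: S = L/(4πd²) = 2.00×10²⁶/(4π·(1.71×10¹²)²) = 5.443 W/m².
For an isothermal sphere, absorbed (1−a)S·πr² = emitted σ·4πr²·T⁴, so T⁴ = (1−a)S/(4σ).
T⁴ = 0.870·5.443/(4·5.67×10⁻⁸) = 2.088×10⁷ K⁴.

T ≈ 67.6 K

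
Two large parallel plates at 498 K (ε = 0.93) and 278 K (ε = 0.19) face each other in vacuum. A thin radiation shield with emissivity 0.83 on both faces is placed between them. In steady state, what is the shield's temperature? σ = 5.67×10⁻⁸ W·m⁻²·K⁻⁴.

T_s ≈ 475 K

In steady state the net flux on the hot side equals that on the cold side.
σ(T₁⁴−T_s⁴)/D₁ = σ(T_s⁴−T₂⁴)/D₂, with D₁ = 1/ε₁+1/ε_s−1 = 1.280, D₂ = 1/ε_s+1/ε₂−1 = 5.468.
Solve for T_s⁴: T_s⁴ = (D₂·T₁⁴ + D₁·T₂⁴)/(D₁+D₂) = 5.097×10¹⁰ K⁴.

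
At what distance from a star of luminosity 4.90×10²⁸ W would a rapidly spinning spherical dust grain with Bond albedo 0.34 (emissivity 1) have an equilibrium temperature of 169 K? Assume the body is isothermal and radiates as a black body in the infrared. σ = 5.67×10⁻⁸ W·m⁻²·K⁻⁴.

For an isothermal black-emitting sphere, (1−a)S·πr² = σ·4πr²·T⁴ ⇒ S = 4σT⁴/(1−a).
S = 4·5.67×10⁻⁸·(169)⁴/0.660 = 280.3 W/m².
Flux falls as S = L/(4πd²), so d = √(L/(4πS)) = √(4.90×10²⁸/(4π·280.3)).

d ≈ 3.73×10¹² m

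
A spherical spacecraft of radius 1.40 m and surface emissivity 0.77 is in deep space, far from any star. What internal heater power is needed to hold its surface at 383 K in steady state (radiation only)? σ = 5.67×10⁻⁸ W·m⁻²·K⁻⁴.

P = εσ·4πr²·T⁴.
4πr² = 24.63 m²; T⁴ = 2.152×10¹⁰ K⁴.
P = 0.77·5.67×10⁻⁸·24.63·2.152×10¹⁰.

P ≈ 23100 W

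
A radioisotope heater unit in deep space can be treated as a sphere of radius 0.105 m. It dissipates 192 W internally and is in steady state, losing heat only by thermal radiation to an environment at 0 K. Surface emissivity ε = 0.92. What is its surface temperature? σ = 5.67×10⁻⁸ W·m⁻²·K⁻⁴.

Steady state: internal power = radiated power, P = εσA T⁴.
Radiating area A = 4πr² = 0.1385 m².
T⁴ = P/(εσA) = 192/(0.92·5.67×10⁻⁸·0.1385) = 2.657×10¹⁰ K⁴.
T = (2.657×10¹⁰)^(1/4).

T ≈ 404 K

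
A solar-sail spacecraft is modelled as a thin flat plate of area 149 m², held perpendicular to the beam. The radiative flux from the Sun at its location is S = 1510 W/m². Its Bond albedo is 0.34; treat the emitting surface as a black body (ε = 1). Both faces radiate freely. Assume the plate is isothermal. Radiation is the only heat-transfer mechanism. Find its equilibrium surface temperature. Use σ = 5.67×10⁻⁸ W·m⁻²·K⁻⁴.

T ≈ 306 K

At equilibrium, absorbed power = emitted power.
Absorbing cross-section = A = 149.0 m²; emitting surface = 2A = 298.0 m² (ratio 2).
(1−a)S·A_cross = εσ·A_surf·T⁴  ⇒  T⁴ = (1−a)S/(2σ).
T⁴ = 0.660·1510/(2·5.67×10⁻⁸) = 8.788×10⁹ K⁴.
T = (8.788×10⁹)^(1/4).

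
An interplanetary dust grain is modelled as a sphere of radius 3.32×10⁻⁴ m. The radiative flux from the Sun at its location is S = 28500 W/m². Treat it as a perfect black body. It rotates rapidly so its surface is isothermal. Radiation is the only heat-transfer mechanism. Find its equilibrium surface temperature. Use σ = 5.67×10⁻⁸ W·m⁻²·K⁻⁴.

T ≈ 595 K

At equilibrium, absorbed power = emitted power.
Absorbing cross-section = πr² = 3.463×10⁻⁷ m²; emitting surface = 4πr² = 1.385×10⁻⁶ m² (ratio 4).
S·A_cross = εσ·A_surf·T⁴  ⇒  T⁴ = S/(4σ).
T⁴ = 1.00·28500/(4·5.67×10⁻⁸) = 1.257×10¹¹ K⁴.
T = (1.257×10¹¹)^(1/4).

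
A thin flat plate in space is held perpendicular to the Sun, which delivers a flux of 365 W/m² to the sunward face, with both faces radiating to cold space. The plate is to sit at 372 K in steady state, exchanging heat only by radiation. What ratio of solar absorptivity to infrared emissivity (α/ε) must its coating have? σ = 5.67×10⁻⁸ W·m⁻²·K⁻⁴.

α/ε ≈ 5.95

Balance: αS·A = εσ·2A·T⁴ ⇒ α/ε = 2σT⁴/S.
α/ε = 2·5.67×10⁻⁸·(372)⁴/365 = 2·5.67×10⁻⁸·1.915×10¹⁰/365.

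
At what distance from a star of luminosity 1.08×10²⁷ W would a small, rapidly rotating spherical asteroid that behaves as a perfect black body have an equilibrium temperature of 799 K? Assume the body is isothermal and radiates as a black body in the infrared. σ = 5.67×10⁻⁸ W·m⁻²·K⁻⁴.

For an isothermal black-emitting sphere, (1−a)S·πr² = σ·4πr²·T⁴ ⇒ S = 4σT⁴/(1−a).
S = 4·5.67×10⁻⁸·(799)⁴/1.00 = 92430 W/m².
Flux falls as S = L/(4πd²), so d = √(L/(4πS)) = √(1.08×10²⁷/(4π·92430)).

d ≈ 3.05×10¹⁰ m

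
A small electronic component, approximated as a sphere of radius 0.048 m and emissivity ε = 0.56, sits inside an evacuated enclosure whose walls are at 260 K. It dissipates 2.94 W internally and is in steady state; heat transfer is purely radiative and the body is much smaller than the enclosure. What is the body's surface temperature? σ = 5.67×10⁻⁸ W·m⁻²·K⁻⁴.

T ≈ 297 K

For a small grey body in a large enclosure, net radiated power = εσA(T⁴ − T_w⁴).
Steady state: P = εσA(T⁴ − T_w⁴) with A = 4πr² = 0.02895 m².
T⁴ = P/(εσA) + T_w⁴ = 2.94/(0.56·5.67×10⁻⁸·0.02895) + (260)⁴
    = 3.198×10⁹ + 4.570×10⁹ = 7.768×10⁹ K⁴.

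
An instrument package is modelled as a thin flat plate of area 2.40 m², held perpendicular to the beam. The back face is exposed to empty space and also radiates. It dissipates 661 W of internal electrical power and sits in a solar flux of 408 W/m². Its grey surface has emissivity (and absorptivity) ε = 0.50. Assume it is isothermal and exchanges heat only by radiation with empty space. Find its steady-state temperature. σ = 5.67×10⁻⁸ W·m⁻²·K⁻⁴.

At steady state, absorbed solar power + internal power = radiated power.
Absorbed: α·S·A_cross = 0.50·408·2.400 = 489.6 W (cross-section A).
Total input = 489.6 + 661 = 1151 W.
Radiated: εσ·A_surf·T⁴ with A_surf = 2A = 4.800 m².
T⁴ = 1151/(0.50·5.67×10⁻⁸·4.800) = 8.455×10⁹ K⁴.

T ≈ 303 K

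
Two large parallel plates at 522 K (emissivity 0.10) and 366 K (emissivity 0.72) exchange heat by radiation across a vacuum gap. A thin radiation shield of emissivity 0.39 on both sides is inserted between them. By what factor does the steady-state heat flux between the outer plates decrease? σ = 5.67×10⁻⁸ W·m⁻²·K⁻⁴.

factor ≈ 1.40

Without shield: q₀ = σΔ(T⁴)/(1/ε₁+1/ε₂−1) with denominator 10.39.
With shield the two gaps are in series; the resistances add: (1/ε₁+1/ε_s−1)+(1/ε_s+1/ε₂−1) = 11.56+2.953 = 14.52.
Heat-flux ratio q₀/q = 14.52/10.39.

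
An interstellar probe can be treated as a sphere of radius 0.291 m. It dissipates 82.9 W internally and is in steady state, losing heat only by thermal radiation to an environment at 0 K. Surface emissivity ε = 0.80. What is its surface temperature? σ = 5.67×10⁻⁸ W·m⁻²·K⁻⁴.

Steady state: internal power = radiated power, P = εσA T⁴.
Radiating area A = 4πr² = 1.064 m².
T⁴ = P/(εσA) = 82.9/(0.80·5.67×10⁻⁸·1.064) = 1.717×10⁹ K⁴.
T = (1.717×10⁹)^(1/4).

T ≈ 204 K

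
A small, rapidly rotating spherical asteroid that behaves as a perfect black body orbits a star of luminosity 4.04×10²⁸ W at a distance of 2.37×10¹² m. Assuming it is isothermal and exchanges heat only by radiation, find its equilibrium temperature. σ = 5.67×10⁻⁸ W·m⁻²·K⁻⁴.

First find the stellar flux at distance d: S = L/(4πd²) = 4.04×10²⁸/(4π·(2.37×10¹²)²) = 572.4 W/m².
For an isothermal sphere, absorbed (1−a)S·πr² = emitted σ·4πr²·T⁴, so T⁴ = (1−a)S/(4σ).
T⁴ = 1.00·572.4/(4·5.67×10⁻⁸) = 2.524×10⁹ K⁴.

T ≈ 224 K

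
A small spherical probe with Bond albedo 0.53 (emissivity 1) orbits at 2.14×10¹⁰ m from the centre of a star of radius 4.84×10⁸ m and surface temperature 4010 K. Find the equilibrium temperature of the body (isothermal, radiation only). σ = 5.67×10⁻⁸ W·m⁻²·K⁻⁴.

The star's surface emits σT_*⁴; at distance d the flux is S = σT_*⁴(R_*/d)².
S = 5.67×10⁻⁸·(4010)⁴·(4.84×10⁸/2.14×10¹⁰)² = 7499 W/m².
For an isothermal sphere T⁴ = (1−a)S/(4σ) = 1.554×10¹⁰ K⁴.

T ≈ 353 K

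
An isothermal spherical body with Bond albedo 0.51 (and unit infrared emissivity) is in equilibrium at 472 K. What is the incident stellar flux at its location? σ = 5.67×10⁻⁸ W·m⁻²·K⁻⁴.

S ≈ 23000 W/m²

(1−a)S·πr² = σ·4πr²·T⁴ ⇒ S = 4σT⁴/(1−a).
S = 4·5.67×10⁻⁸·4.963×10¹⁰/0.490.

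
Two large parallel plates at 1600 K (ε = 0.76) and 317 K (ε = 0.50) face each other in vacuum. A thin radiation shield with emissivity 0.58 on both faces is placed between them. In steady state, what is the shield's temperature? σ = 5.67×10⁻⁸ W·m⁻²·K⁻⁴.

In steady state the net flux on the hot side equals that on the cold side.
σ(T₁⁴−T_s⁴)/D₁ = σ(T_s⁴−T₂⁴)/D₂, with D₁ = 1/ε₁+1/ε_s−1 = 2.040, D₂ = 1/ε_s+1/ε₂−1 = 2.724.
Solve for T_s⁴: T_s⁴ = (D₂·T₁⁴ + D₁·T₂⁴)/(D₁+D₂) = 3.752×10¹² K⁴.

T_s ≈ 1390 K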